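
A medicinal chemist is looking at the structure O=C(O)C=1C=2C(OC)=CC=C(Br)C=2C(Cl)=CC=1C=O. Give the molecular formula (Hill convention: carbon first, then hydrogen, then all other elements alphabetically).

Walk through each heavy atom and fill implicit hydrogens from standard valence (C 4, N 3, O 2, S 2, halogen 1):
  atom 1: O, bond orders sum to 2 (valence 2) → 0 H
  atom 2: C, bond orders sum to 4 (valence 4) → 0 H
  atom 3: O, bond orders sum to 1 (valence 2) → 1 H
  atom 4: C, bond orders sum to 4 (valence 4) → 0 H
  atom 5: C, bond orders sum to 4 (valence 4) → 0 H
  atom 6: C, bond orders sum to 4 (valence 4) → 0 H
  atom 7: O, bond orders sum to 2 (valence 2) → 0 H
  atom 8: C, bond orders sum to 1 (valence 4) → 3 H
  atom 9: C, bond orders sum to 3 (valence 4) → 1 H
  atom 10: C, bond orders sum to 3 (valence 4) → 1 H
  atom 11: C, bond orders sum to 4 (valence 4) → 0 H
  atom 12: Br (halogen, monovalent) → 0 H
  atom 13: C, bond orders sum to 4 (valence 4) → 0 H
  atom 14: C, bond orders sum to 4 (valence 4) → 0 H
  atom 15: Cl (halogen, monovalent) → 0 H
  atom 16: C, bond orders sum to 3 (valence 4) → 1 H
  atom 17: C, bond orders sum to 4 (valence 4) → 0 H
  atom 18: C, bond orders sum to 3 (valence 4) → 1 H
  atom 19: O, bond orders sum to 2 (valence 2) → 0 H
Totals → C:13, H:8, Br:1, Cl:1, O:4.
In Hill order: C13H8BrClO4.

C13H8BrClO4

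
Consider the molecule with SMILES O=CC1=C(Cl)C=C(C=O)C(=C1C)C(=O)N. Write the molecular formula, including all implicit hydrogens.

Walk through each heavy atom and fill implicit hydrogens from standard valence (C 4, N 3, O 2, S 2, halogen 1):
  atom 1: O, bond orders sum to 2 (valence 2) → 0 H
  atom 2: C, bond orders sum to 3 (valence 4) → 1 H
  atom 3: C, bond orders sum to 4 (valence 4) → 0 H
  atom 4: C, bond orders sum to 4 (valence 4) → 0 H
  atom 5: Cl (halogen, monovalent) → 0 H
  atom 6: C, bond orders sum to 3 (valence 4) → 1 H
  atom 7: C, bond orders sum to 4 (valence 4) → 0 H
  atom 8: C, bond orders sum to 3 (valence 4) → 1 H
  atom 9: O, bond orders sum to 2 (valence 2) → 0 H
  atom 10: C, bond orders sum to 4 (valence 4) → 0 H
  atom 11: C, bond orders sum to 4 (valence 4) → 0 H
  atom 12: C, bond orders sum to 1 (valence 4) → 3 H
  atom 13: C, bond orders sum to 4 (valence 4) → 0 H
  atom 14: O, bond orders sum to 2 (valence 2) → 0 H
  atom 15: N, bond orders sum to 1 (valence 3) → 2 H
Totals → C:10, H:8, Cl:1, N:1, O:3.

C10H8ClNO3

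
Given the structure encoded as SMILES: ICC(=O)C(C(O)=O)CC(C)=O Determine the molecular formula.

C7H9IO4

Walk through each heavy atom and fill implicit hydrogens from standard valence (C 4, N 3, O 2, S 2, halogen 1):
  atom 1: I (halogen, monovalent) → 0 H
  atom 2: C, bond orders sum to 2 (valence 4) → 2 H
  atom 3: C, bond orders sum to 4 (valence 4) → 0 H
  atom 4: O, bond orders sum to 2 (valence 2) → 0 H
  atom 5: C, bond orders sum to 3 (valence 4) → 1 H
  atom 6: C, bond orders sum to 4 (valence 4) → 0 H
  atom 7: O, bond orders sum to 1 (valence 2) → 1 H
  atom 8: O, bond orders sum to 2 (valence 2) → 0 H
  atom 9: C, bond orders sum to 2 (valence 4) → 2 H
  atom 10: C, bond orders sum to 4 (valence 4) → 0 H
  atom 11: C, bond orders sum to 1 (valence 4) → 3 H
  atom 12: O, bond orders sum to 2 (valence 2) → 0 H
Totals → C:7, H:9, I:1, O:4.
In Hill order: C7H9IO4.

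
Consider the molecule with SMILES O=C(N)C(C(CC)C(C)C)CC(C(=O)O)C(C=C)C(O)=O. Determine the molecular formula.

C15H25NO5

Walk through each heavy atom and fill implicit hydrogens from standard valence (C 4, N 3, O 2, S 2, halogen 1):
  atom 1: O, bond orders sum to 2 (valence 2) → 0 H
  atom 2: C, bond orders sum to 4 (valence 4) → 0 H
  atom 3: N, bond orders sum to 1 (valence 3) → 2 H
  atom 4: C, bond orders sum to 3 (valence 4) → 1 H
  atom 5: C, bond orders sum to 3 (valence 4) → 1 H
  atom 6: C, bond orders sum to 2 (valence 4) → 2 H
  atom 7: C, bond orders sum to 1 (valence 4) → 3 H
  atom 8: C, bond orders sum to 3 (valence 4) → 1 H
  atom 9: C, bond orders sum to 1 (valence 4) → 3 H
  atom 10: C, bond orders sum to 1 (valence 4) → 3 H
  atom 11: C, bond orders sum to 2 (valence 4) → 2 H
  atom 12: C, bond orders sum to 3 (valence 4) → 1 H
  atom 13: C, bond orders sum to 4 (valence 4) → 0 H
  atom 14: O, bond orders sum to 2 (valence 2) → 0 H
  atom 15: O, bond orders sum to 1 (valence 2) → 1 H
  atom 16: C, bond orders sum to 3 (valence 4) → 1 H
  atom 17: C, bond orders sum to 3 (valence 4) → 1 H
  atom 18: C, bond orders sum to 2 (valence 4) → 2 H
  atom 19: C, bond orders sum to 4 (valence 4) → 0 H
  atom 20: O, bond orders sum to 1 (valence 2) → 1 H
  atom 21: O, bond orders sum to 2 (valence 2) → 0 H
Totals → C:15, H:25, N:1, O:5.
In Hill order: C15H25NO5.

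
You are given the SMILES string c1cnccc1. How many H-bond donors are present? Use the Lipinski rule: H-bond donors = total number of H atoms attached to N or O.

0

Donors: find every N or O and count the H atoms it carries.
  atom 3 (N): bond orders sum to 3 → 0 H
Lipinski HBD = 0.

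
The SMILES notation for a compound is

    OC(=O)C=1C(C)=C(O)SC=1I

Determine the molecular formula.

C6H5IO3S

Walk through each heavy atom and fill implicit hydrogens from standard valence (C 4, N 3, O 2, S 2, halogen 1):
  atom 1: O, bond orders sum to 1 (valence 2) → 1 H
  atom 2: C, bond orders sum to 4 (valence 4) → 0 H
  atom 3: O, bond orders sum to 2 (valence 2) → 0 H
  atom 4: C, bond orders sum to 4 (valence 4) → 0 H
  atom 5: C, bond orders sum to 4 (valence 4) → 0 H
  atom 6: C, bond orders sum to 1 (valence 4) → 3 H
  atom 7: C, bond orders sum to 4 (valence 4) → 0 H
  atom 8: O, bond orders sum to 1 (valence 2) → 1 H
  atom 9: S, bond orders sum to 2 (valence 2) → 0 H
  atom 10: C, bond orders sum to 4 (valence 4) → 0 H
  atom 11: I (halogen, monovalent) → 0 H
Totals → C:6, H:5, I:1, O:3, S:1.
In Hill order: C6H5IO3S.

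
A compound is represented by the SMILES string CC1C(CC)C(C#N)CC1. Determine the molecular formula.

Walk through each heavy atom and fill implicit hydrogens from standard valence (C 4, N 3, O 2, S 2, halogen 1):
  atom 1: C, bond orders sum to 1 (valence 4) → 3 H
  atom 2: C, bond orders sum to 3 (valence 4) → 1 H
  atom 3: C, bond orders sum to 3 (valence 4) → 1 H
  atom 4: C, bond orders sum to 2 (valence 4) → 2 H
  atom 5: C, bond orders sum to 1 (valence 4) → 3 H
  atom 6: C, bond orders sum to 3 (valence 4) → 1 H
  atom 7: C, bond orders sum to 4 (valence 4) → 0 H
  atom 8: N, bond orders sum to 3 (valence 3) → 0 H
  atom 9: C, bond orders sum to 2 (valence 4) → 2 H
  atom 10: C, bond orders sum to 2 (valence 4) → 2 H
Totals → C:9, H:15, N:1.
In Hill order: C9H15N.

C9H15N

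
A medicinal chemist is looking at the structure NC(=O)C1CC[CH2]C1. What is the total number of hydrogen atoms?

11

Walk through each heavy atom and fill implicit hydrogens from standard valence (C 4, N 3, O 2, S 2, halogen 1):
  atom 1: N, bond orders sum to 1 (valence 3) → 2 H
  atom 2: C, bond orders sum to 4 (valence 4) → 0 H
  atom 3: O, bond orders sum to 2 (valence 2) → 0 H
  atom 4: C, bond orders sum to 3 (valence 4) → 1 H
  atom 5: C, bond orders sum to 2 (valence 4) → 2 H
  atom 6: C, bond orders sum to 2 (valence 4) → 2 H
  atom 7: C with explicit H count 2
  atom 8: C, bond orders sum to 2 (valence 4) → 2 H
Total hydrogens: 11.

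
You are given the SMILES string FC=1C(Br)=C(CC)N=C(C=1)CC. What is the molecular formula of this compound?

Walk through each heavy atom and fill implicit hydrogens from standard valence (C 4, N 3, O 2, S 2, halogen 1):
  atom 1: F (halogen, monovalent) → 0 H
  atom 2: C, bond orders sum to 4 (valence 4) → 0 H
  atom 3: C, bond orders sum to 4 (valence 4) → 0 H
  atom 4: Br (halogen, monovalent) → 0 H
  atom 5: C, bond orders sum to 4 (valence 4) → 0 H
  atom 6: C, bond orders sum to 2 (valence 4) → 2 H
  atom 7: C, bond orders sum to 1 (valence 4) → 3 H
  atom 8: N, bond orders sum to 3 (valence 3) → 0 H
  atom 9: C, bond orders sum to 4 (valence 4) → 0 H
  atom 10: C, bond orders sum to 3 (valence 4) → 1 H
  atom 11: C, bond orders sum to 2 (valence 4) → 2 H
  atom 12: C, bond orders sum to 1 (valence 4) → 3 H
Totals → C:9, H:11, Br:1, F:1, N:1.
In Hill order: C9H11BrFN.

C9H11BrFN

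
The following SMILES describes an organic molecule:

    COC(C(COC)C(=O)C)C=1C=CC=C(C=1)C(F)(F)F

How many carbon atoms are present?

Count every carbon token in the SMILES (each C, including those in ring-closure positions and inside branches).
Carbon count: 14.

14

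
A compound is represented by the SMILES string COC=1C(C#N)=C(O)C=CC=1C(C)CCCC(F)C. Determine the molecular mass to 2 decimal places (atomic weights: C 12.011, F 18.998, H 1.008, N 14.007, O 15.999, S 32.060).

First, the molecular formula is C15H20FNO2 (counting implicit H from valence).
  C: 15 × 12.011 = 180.165
  F: 1 × 18.998 = 18.998
  H: 20 × 1.008 = 20.160
  N: 1 × 14.007 = 14.007
  O: 2 × 15.999 = 31.998
Sum: 15×12.011 + 1×18.998 + 20×1.008 + 1×14.007 + 2×15.999 = 265.328 → 265.33 g/mol.

265.33 g/mol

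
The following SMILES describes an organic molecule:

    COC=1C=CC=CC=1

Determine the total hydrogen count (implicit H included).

8

Walk through each heavy atom and fill implicit hydrogens from standard valence (C 4, N 3, O 2, S 2, halogen 1):
  atom 1: C, bond orders sum to 1 (valence 4) → 3 H
  atom 2: O, bond orders sum to 2 (valence 2) → 0 H
  atom 3: C, bond orders sum to 4 (valence 4) → 0 H
  atom 4: C, bond orders sum to 3 (valence 4) → 1 H
  atom 5: C, bond orders sum to 3 (valence 4) → 1 H
  atom 6: C, bond orders sum to 3 (valence 4) → 1 H
  atom 7: C, bond orders sum to 3 (valence 4) → 1 H
  atom 8: C, bond orders sum to 3 (valence 4) → 1 H
Total hydrogens: 8.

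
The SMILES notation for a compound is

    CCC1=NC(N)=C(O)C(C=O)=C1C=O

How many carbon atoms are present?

9

Count every carbon token in the SMILES (each C, including those in ring-closure positions and inside branches).
Carbon count: 9.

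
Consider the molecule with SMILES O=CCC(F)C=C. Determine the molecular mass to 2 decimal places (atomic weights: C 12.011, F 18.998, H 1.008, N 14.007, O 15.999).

First, the molecular formula is C5H7FO (counting implicit H from valence).
  C: 5 × 12.011 = 60.055
  F: 1 × 18.998 = 18.998
  H: 7 × 1.008 = 7.056
  O: 1 × 15.999 = 15.999
Sum: 5×12.011 + 1×18.998 + 7×1.008 + 1×15.999 = 102.108 → 102.11 g/mol.

102.11 g/mol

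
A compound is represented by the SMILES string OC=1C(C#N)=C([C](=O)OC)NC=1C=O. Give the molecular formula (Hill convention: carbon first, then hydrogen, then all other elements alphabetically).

C8H6N2O4

Walk through each heavy atom and fill implicit hydrogens from standard valence (C 4, N 3, O 2, S 2, halogen 1):
  atom 1: O, bond orders sum to 1 (valence 2) → 1 H
  atom 2: C, bond orders sum to 4 (valence 4) → 0 H
  atom 3: C, bond orders sum to 4 (valence 4) → 0 H
  atom 4: C, bond orders sum to 4 (valence 4) → 0 H
  atom 5: N, bond orders sum to 3 (valence 3) → 0 H
  atom 6: C, bond orders sum to 4 (valence 4) → 0 H
  atom 7: C with explicit H count 0
  atom 8: O, bond orders sum to 2 (valence 2) → 0 H
  atom 9: O, bond orders sum to 2 (valence 2) → 0 H
  atom 10: C, bond orders sum to 1 (valence 4) → 3 H
  atom 11: N, bond orders sum to 2 (valence 3) → 1 H
  atom 12: C, bond orders sum to 4 (valence 4) → 0 H
  atom 13: C, bond orders sum to 3 (valence 4) → 1 H
  atom 14: O, bond orders sum to 2 (valence 2) → 0 H
Totals → C:8, H:6, N:2, O:4.
In Hill order: C8H6N2O4.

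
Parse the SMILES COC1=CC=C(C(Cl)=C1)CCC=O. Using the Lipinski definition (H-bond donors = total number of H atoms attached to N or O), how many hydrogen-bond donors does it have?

0

Donors: find every N or O and count the H atoms it carries.
  atom 2 (O): bond orders sum to 2 → 0 H
  atom 13 (O): bond orders sum to 2 → 0 H
Lipinski HBD = 0.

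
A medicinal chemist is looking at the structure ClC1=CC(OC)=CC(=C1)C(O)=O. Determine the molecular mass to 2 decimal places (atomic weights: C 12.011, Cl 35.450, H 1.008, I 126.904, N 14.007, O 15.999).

First, the molecular formula is C8H7ClO3 (counting implicit H from valence).
  C: 8 × 12.011 = 96.088
  Cl: 1 × 35.450 = 35.450
  H: 7 × 1.008 = 7.056
  O: 3 × 15.999 = 47.997
Sum: 8×12.011 + 1×35.450 + 7×1.008 + 3×15.999 = 186.591 → 186.59 g/mol.

186.59 g/mol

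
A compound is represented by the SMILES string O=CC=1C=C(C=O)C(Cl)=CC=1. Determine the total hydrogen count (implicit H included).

Walk through each heavy atom and fill implicit hydrogens from standard valence (C 4, N 3, O 2, S 2, halogen 1):
  atom 1: O, bond orders sum to 2 (valence 2) → 0 H
  atom 2: C, bond orders sum to 3 (valence 4) → 1 H
  atom 3: C, bond orders sum to 4 (valence 4) → 0 H
  atom 4: C, bond orders sum to 3 (valence 4) → 1 H
  atom 5: C, bond orders sum to 4 (valence 4) → 0 H
  atom 6: C, bond orders sum to 3 (valence 4) → 1 H
  atom 7: O, bond orders sum to 2 (valence 2) → 0 H
  atom 8: C, bond orders sum to 4 (valence 4) → 0 H
  atom 9: Cl (halogen, monovalent) → 0 H
  atom 10: C, bond orders sum to 3 (valence 4) → 1 H
  atom 11: C, bond orders sum to 3 (valence 4) → 1 H
Total hydrogens: 5.

5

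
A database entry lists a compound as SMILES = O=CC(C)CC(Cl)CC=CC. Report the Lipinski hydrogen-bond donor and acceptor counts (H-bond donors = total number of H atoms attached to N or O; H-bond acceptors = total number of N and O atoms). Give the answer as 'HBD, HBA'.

0, 1

Donors: find every N or O and count the H atoms it carries.
  atom 1 (O): bond orders sum to 2 → 0 H
Lipinski HBD = 0.
Acceptors: N atoms = 0, O atoms = 1 → HBA = 1.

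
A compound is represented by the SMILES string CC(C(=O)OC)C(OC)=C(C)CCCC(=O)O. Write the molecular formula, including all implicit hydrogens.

Walk through each heavy atom and fill implicit hydrogens from standard valence (C 4, N 3, O 2, S 2, halogen 1):
  atom 1: C, bond orders sum to 1 (valence 4) → 3 H
  atom 2: C, bond orders sum to 3 (valence 4) → 1 H
  atom 3: C, bond orders sum to 4 (valence 4) → 0 H
  atom 4: O, bond orders sum to 2 (valence 2) → 0 H
  atom 5: O, bond orders sum to 2 (valence 2) → 0 H
  atom 6: C, bond orders sum to 1 (valence 4) → 3 H
  atom 7: C, bond orders sum to 4 (valence 4) → 0 H
  atom 8: O, bond orders sum to 2 (valence 2) → 0 H
  atom 9: C, bond orders sum to 1 (valence 4) → 3 H
  atom 10: C, bond orders sum to 4 (valence 4) → 0 H
  atom 11: C, bond orders sum to 1 (valence 4) → 3 H
  atom 12: C, bond orders sum to 2 (valence 4) → 2 H
  atom 13: C, bond orders sum to 2 (valence 4) → 2 H
  atom 14: C, bond orders sum to 2 (valence 4) → 2 H
  atom 15: C, bond orders sum to 4 (valence 4) → 0 H
  atom 16: O, bond orders sum to 2 (valence 2) → 0 H
  atom 17: O, bond orders sum to 1 (valence 2) → 1 H
Totals → C:12, H:20, O:5.
In Hill order: C12H20O5.

C12H20O5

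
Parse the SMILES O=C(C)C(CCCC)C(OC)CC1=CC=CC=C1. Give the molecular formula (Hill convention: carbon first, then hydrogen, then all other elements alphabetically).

C16H24O2

Walk through each heavy atom and fill implicit hydrogens from standard valence (C 4, N 3, O 2, S 2, halogen 1):
  atom 1: O, bond orders sum to 2 (valence 2) → 0 H
  atom 2: C, bond orders sum to 4 (valence 4) → 0 H
  atom 3: C, bond orders sum to 1 (valence 4) → 3 H
  atom 4: C, bond orders sum to 3 (valence 4) → 1 H
  atom 5: C, bond orders sum to 2 (valence 4) → 2 H
  atom 6: C, bond orders sum to 2 (valence 4) → 2 H
  atom 7: C, bond orders sum to 2 (valence 4) → 2 H
  atom 8: C, bond orders sum to 1 (valence 4) → 3 H
  atom 9: C, bond orders sum to 3 (valence 4) → 1 H
  atom 10: O, bond orders sum to 2 (valence 2) → 0 H
  atom 11: C, bond orders sum to 1 (valence 4) → 3 H
  atom 12: C, bond orders sum to 2 (valence 4) → 2 H
  atom 13: C, bond orders sum to 4 (valence 4) → 0 H
  atom 14: C, bond orders sum to 3 (valence 4) → 1 H
  atom 15: C, bond orders sum to 3 (valence 4) → 1 H
  atom 16: C, bond orders sum to 3 (valence 4) → 1 H
  atom 17: C, bond orders sum to 3 (valence 4) → 1 H
  atom 18: C, bond orders sum to 3 (valence 4) → 1 H
Totals → C:16, H:24, O:2.
In Hill order: C16H24O2.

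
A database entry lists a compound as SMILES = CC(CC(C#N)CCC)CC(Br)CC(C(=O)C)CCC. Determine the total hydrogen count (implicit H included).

30

Walk through each heavy atom and fill implicit hydrogens from standard valence (C 4, N 3, O 2, S 2, halogen 1):
  atom 1: C, bond orders sum to 1 (valence 4) → 3 H
  atom 2: C, bond orders sum to 3 (valence 4) → 1 H
  atom 3: C, bond orders sum to 2 (valence 4) → 2 H
  atom 4: C, bond orders sum to 3 (valence 4) → 1 H
  atom 5: C, bond orders sum to 4 (valence 4) → 0 H
  atom 6: N, bond orders sum to 3 (valence 3) → 0 H
  atom 7: C, bond orders sum to 2 (valence 4) → 2 H
  atom 8: C, bond orders sum to 2 (valence 4) → 2 H
  atom 9: C, bond orders sum to 1 (valence 4) → 3 H
  atom 10: C, bond orders sum to 2 (valence 4) → 2 H
  atom 11: C, bond orders sum to 3 (valence 4) → 1 H
  atom 12: Br (halogen, monovalent) → 0 H
  atom 13: C, bond orders sum to 2 (valence 4) → 2 H
  atom 14: C, bond orders sum to 3 (valence 4) → 1 H
  atom 15: C, bond orders sum to 4 (valence 4) → 0 H
  atom 16: O, bond orders sum to 2 (valence 2) → 0 H
  atom 17: C, bond orders sum to 1 (valence 4) → 3 H
  atom 18: C, bond orders sum to 2 (valence 4) → 2 H
  atom 19: C, bond orders sum to 2 (valence 4) → 2 H
  atom 20: C, bond orders sum to 1 (valence 4) → 3 H
Total hydrogens: 30.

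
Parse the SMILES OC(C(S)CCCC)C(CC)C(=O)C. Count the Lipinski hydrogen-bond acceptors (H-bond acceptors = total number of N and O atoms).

2

N atoms: 0; O atoms: 2.
Lipinski HBA = 0 + 2 = 2.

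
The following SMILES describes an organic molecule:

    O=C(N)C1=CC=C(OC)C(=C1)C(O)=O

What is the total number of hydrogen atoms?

Walk through each heavy atom and fill implicit hydrogens from standard valence (C 4, N 3, O 2, S 2, halogen 1):
  atom 1: O, bond orders sum to 2 (valence 2) → 0 H
  atom 2: C, bond orders sum to 4 (valence 4) → 0 H
  atom 3: N, bond orders sum to 1 (valence 3) → 2 H
  atom 4: C, bond orders sum to 4 (valence 4) → 0 H
  atom 5: C, bond orders sum to 3 (valence 4) → 1 H
  atom 6: C, bond orders sum to 3 (valence 4) → 1 H
  atom 7: C, bond orders sum to 4 (valence 4) → 0 H
  atom 8: O, bond orders sum to 2 (valence 2) → 0 H
  atom 9: C, bond orders sum to 1 (valence 4) → 3 H
  atom 10: C, bond orders sum to 4 (valence 4) → 0 H
  atom 11: C, bond orders sum to 3 (valence 4) → 1 H
  atom 12: C, bond orders sum to 4 (valence 4) → 0 H
  atom 13: O, bond orders sum to 1 (valence 2) → 1 H
  atom 14: O, bond orders sum to 2 (valence 2) → 0 H
Total hydrogens: 9.

9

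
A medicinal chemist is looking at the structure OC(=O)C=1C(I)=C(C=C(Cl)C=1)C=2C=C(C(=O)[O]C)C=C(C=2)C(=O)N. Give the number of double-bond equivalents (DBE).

Degree of unsaturation = (number of rings) + (number of π bonds).
Ring closures in the SMILES: 2.
π bonds: 9 double bonds (each 1 DoU) → 9 DoU from unsaturation.
Total DoU = 2 + 9 = 11.

11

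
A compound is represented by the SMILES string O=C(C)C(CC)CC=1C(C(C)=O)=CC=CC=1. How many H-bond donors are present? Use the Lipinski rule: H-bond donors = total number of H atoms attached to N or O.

0

Donors: find every N or O and count the H atoms it carries.
  atom 1 (O): bond orders sum to 2 → 0 H
  atom 12 (O): bond orders sum to 2 → 0 H
Lipinski HBD = 0.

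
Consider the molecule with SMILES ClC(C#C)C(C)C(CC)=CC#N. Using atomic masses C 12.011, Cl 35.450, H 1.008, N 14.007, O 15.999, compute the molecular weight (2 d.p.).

First, the molecular formula is C10H12ClN (counting implicit H from valence).
  C: 10 × 12.011 = 120.110
  Cl: 1 × 35.450 = 35.450
  H: 12 × 1.008 = 12.096
  N: 1 × 14.007 = 14.007
Sum: 10×12.011 + 1×35.450 + 12×1.008 + 1×14.007 = 181.663 → 181.66 g/mol.

181.66 g/mol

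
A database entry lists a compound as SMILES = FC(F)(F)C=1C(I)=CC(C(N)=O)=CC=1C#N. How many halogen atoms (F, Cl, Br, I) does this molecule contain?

4

Halogen atoms appear at heavy-atom positions 1, 3, 4, 7 (3×F, 1×I).
Other groups present: 1 amide, 1 nitrile.
Halogen count: 4.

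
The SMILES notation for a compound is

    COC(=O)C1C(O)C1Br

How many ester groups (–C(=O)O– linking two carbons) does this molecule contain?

The ester motif appears at heavy-atom position 3 in the SMILES.
Other groups present: 1 hydroxyl.
Ester count: 1.

1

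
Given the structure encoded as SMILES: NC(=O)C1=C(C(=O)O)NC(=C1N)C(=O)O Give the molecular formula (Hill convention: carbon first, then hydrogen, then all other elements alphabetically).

C7H7N3O5

Walk through each heavy atom and fill implicit hydrogens from standard valence (C 4, N 3, O 2, S 2, halogen 1):
  atom 1: N, bond orders sum to 1 (valence 3) → 2 H
  atom 2: C, bond orders sum to 4 (valence 4) → 0 H
  atom 3: O, bond orders sum to 2 (valence 2) → 0 H
  atom 4: C, bond orders sum to 4 (valence 4) → 0 H
  atom 5: C, bond orders sum to 4 (valence 4) → 0 H
  atom 6: C, bond orders sum to 4 (valence 4) → 0 H
  atom 7: O, bond orders sum to 2 (valence 2) → 0 H
  atom 8: O, bond orders sum to 1 (valence 2) → 1 H
  atom 9: N, bond orders sum to 2 (valence 3) → 1 H
  atom 10: C, bond orders sum to 4 (valence 4) → 0 H
  atom 11: C, bond orders sum to 4 (valence 4) → 0 H
  atom 12: N, bond orders sum to 1 (valence 3) → 2 H
  atom 13: C, bond orders sum to 4 (valence 4) → 0 H
  atom 14: O, bond orders sum to 2 (valence 2) → 0 H
  atom 15: O, bond orders sum to 1 (valence 2) → 1 H
Totals → C:7, H:7, N:3, O:5.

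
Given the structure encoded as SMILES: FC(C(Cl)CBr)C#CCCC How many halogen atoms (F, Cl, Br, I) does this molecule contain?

Halogen atoms appear at heavy-atom positions 1, 4, 6 (1×Br, 1×Cl, 1×F).
Other groups present: 1 alkyne.
Halogen count: 3.

3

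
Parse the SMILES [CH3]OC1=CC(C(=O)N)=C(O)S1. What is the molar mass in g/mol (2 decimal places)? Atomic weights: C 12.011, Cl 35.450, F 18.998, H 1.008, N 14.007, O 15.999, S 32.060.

First, the molecular formula is C6H7NO3S (counting implicit H from valence).
  C: 6 × 12.011 = 72.066
  H: 7 × 1.008 = 7.056
  N: 1 × 14.007 = 14.007
  O: 3 × 15.999 = 47.997
  S: 1 × 32.060 = 32.060
Sum: 6×12.011 + 7×1.008 + 1×14.007 + 3×15.999 + 1×32.060 = 173.186 → 173.19 g/mol.

173.19 g/mol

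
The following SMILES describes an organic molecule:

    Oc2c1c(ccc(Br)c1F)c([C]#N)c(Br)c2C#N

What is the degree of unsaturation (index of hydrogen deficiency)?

11

Molecular formula: C12H3Br2FN2O.
DoU = (2C + 2 + N − H − X) / 2, where X is the halogen count and O/S are ignored.
    = (2·12 + 2 + 2 − 3 − 3) / 2 = 22 / 2 = 11.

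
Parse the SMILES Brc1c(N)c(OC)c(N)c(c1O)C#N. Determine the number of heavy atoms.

Every atom symbol written in the SMILES (organic subset) is one heavy atom; implicit H are not written.
Heavy atoms by element → Br:1, C:8, N:3, O:2.
Total: 14.

14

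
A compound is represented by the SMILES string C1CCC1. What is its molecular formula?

Walk through each heavy atom and fill implicit hydrogens from standard valence (C 4, N 3, O 2, S 2, halogen 1):
  atom 1: C, bond orders sum to 2 (valence 4) → 2 H
  atom 2: C, bond orders sum to 2 (valence 4) → 2 H
  atom 3: C, bond orders sum to 2 (valence 4) → 2 H
  atom 4: C, bond orders sum to 2 (valence 4) → 2 H
Totals → C:4, H:8.
In Hill order: C4H8.

C4H8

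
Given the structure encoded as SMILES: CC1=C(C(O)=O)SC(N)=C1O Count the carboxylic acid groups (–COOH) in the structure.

The carboxylic acid motif appears at heavy-atom position 4 in the SMILES.
Other groups present: 1 hydroxyl, 1 primary amine.
Carboxylic acid count: 1.

1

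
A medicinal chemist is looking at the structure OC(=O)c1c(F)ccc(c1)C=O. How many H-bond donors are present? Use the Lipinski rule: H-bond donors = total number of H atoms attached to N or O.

Donors: find every N or O and count the H atoms it carries.
  atom 1 (O): bond orders sum to 1 → 1 H
  atom 3 (O): bond orders sum to 2 → 0 H
  atom 12 (O): bond orders sum to 2 → 0 H
Lipinski HBD = 1.

1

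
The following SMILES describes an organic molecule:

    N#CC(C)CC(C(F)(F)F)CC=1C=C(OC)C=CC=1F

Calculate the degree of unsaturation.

Molecular formula: C14H15F4NO.
DoU = (2C + 2 + N − H − X) / 2, where X is the halogen count and O/S are ignored.
    = (2·14 + 2 + 1 − 15 − 4) / 2 = 12 / 2 = 6.

6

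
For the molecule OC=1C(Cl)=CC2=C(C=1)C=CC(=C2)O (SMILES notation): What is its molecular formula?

Walk through each heavy atom and fill implicit hydrogens from standard valence (C 4, N 3, O 2, S 2, halogen 1):
  atom 1: O, bond orders sum to 1 (valence 2) → 1 H
  atom 2: C, bond orders sum to 4 (valence 4) → 0 H
  atom 3: C, bond orders sum to 4 (valence 4) → 0 H
  atom 4: Cl (halogen, monovalent) → 0 H
  atom 5: C, bond orders sum to 3 (valence 4) → 1 H
  atom 6: C, bond orders sum to 4 (valence 4) → 0 H
  atom 7: C, bond orders sum to 4 (valence 4) → 0 H
  atom 8: C, bond orders sum to 3 (valence 4) → 1 H
  atom 9: C, bond orders sum to 3 (valence 4) → 1 H
  atom 10: C, bond orders sum to 3 (valence 4) → 1 H
  atom 11: C, bond orders sum to 4 (valence 4) → 0 H
  atom 12: C, bond orders sum to 3 (valence 4) → 1 H
  atom 13: O, bond orders sum to 1 (valence 2) → 1 H
Totals → C:10, H:7, Cl:1, O:2.

C10H7ClO2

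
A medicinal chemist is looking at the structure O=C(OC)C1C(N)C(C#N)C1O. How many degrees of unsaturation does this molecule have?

Molecular formula: C7H10N2O3.
DoU = (2C + 2 + N − H − X) / 2, where X is the halogen count and O/S are ignored.
    = (2·7 + 2 + 2 − 10 − 0) / 2 = 8 / 2 = 4.

4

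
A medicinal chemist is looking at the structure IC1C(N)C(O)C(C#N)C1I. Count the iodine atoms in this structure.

Scan the SMILES for I atoms (remember two-letter symbols like Cl and Br are single atoms).
Iodine count: 2.

2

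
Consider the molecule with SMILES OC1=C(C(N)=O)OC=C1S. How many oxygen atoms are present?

3

Scan the SMILES for O atoms (remember two-letter symbols like Cl and Br are single atoms).
Oxygen count: 3.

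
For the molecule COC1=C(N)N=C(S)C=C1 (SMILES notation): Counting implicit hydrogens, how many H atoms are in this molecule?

8

Walk through each heavy atom and fill implicit hydrogens from standard valence (C 4, N 3, O 2, S 2, halogen 1):
  atom 1: C, bond orders sum to 1 (valence 4) → 3 H
  atom 2: O, bond orders sum to 2 (valence 2) → 0 H
  atom 3: C, bond orders sum to 4 (valence 4) → 0 H
  atom 4: C, bond orders sum to 4 (valence 4) → 0 H
  atom 5: N, bond orders sum to 1 (valence 3) → 2 H
  atom 6: N, bond orders sum to 3 (valence 3) → 0 H
  atom 7: C, bond orders sum to 4 (valence 4) → 0 H
  atom 8: S, bond orders sum to 1 (valence 2) → 1 H
  atom 9: C, bond orders sum to 3 (valence 4) → 1 H
  atom 10: C, bond orders sum to 3 (valence 4) → 1 H
Total hydrogens: 8.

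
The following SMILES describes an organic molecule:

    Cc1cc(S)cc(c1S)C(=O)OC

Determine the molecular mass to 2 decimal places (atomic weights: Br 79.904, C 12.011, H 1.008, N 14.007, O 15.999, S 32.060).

214.30 g/mol

First, the molecular formula is C9H10O2S2 (counting implicit H from valence).
  C: 9 × 12.011 = 108.099
  H: 10 × 1.008 = 10.080
  O: 2 × 15.999 = 31.998
  S: 2 × 32.060 = 64.120
Sum: 9×12.011 + 10×1.008 + 2×15.999 + 2×32.060 = 214.297 → 214.30 g/mol.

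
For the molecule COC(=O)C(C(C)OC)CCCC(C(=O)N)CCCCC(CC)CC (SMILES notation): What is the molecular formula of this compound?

C20H39NO4

Walk through each heavy atom and fill implicit hydrogens from standard valence (C 4, N 3, O 2, S 2, halogen 1):
  atom 1: C, bond orders sum to 1 (valence 4) → 3 H
  atom 2: O, bond orders sum to 2 (valence 2) → 0 H
  atom 3: C, bond orders sum to 4 (valence 4) → 0 H
  atom 4: O, bond orders sum to 2 (valence 2) → 0 H
  atom 5: C, bond orders sum to 3 (valence 4) → 1 H
  atom 6: C, bond orders sum to 3 (valence 4) → 1 H
  atom 7: C, bond orders sum to 1 (valence 4) → 3 H
  atom 8: O, bond orders sum to 2 (valence 2) → 0 H
  atom 9: C, bond orders sum to 1 (valence 4) → 3 H
  atom 10: C, bond orders sum to 2 (valence 4) → 2 H
  atom 11: C, bond orders sum to 2 (valence 4) → 2 H
  atom 12: C, bond orders sum to 2 (valence 4) → 2 H
  atom 13: C, bond orders sum to 3 (valence 4) → 1 H
  atom 14: C, bond orders sum to 4 (valence 4) → 0 H
  atom 15: O, bond orders sum to 2 (valence 2) → 0 H
  atom 16: N, bond orders sum to 1 (valence 3) → 2 H
  atom 17: C, bond orders sum to 2 (valence 4) → 2 H
  atom 18: C, bond orders sum to 2 (valence 4) → 2 H
  atom 19: C, bond orders sum to 2 (valence 4) → 2 H
  atom 20: C, bond orders sum to 2 (valence 4) → 2 H
  atom 21: C, bond orders sum to 3 (valence 4) → 1 H
  atom 22: C, bond orders sum to 2 (valence 4) → 2 H
  atom 23: C, bond orders sum to 1 (valence 4) → 3 H
  atom 24: C, bond orders sum to 2 (valence 4) → 2 H
  atom 25: C, bond orders sum to 1 (valence 4) → 3 H
Totals → C:20, H:39, N:1, O:4.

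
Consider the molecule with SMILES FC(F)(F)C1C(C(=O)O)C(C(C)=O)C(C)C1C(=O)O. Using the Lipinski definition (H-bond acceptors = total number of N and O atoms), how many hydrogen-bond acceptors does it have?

5

N atoms: 0; O atoms: 5.
Lipinski HBA = 0 + 5 = 5.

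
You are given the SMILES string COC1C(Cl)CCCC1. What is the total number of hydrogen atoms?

13

Walk through each heavy atom and fill implicit hydrogens from standard valence (C 4, N 3, O 2, S 2, halogen 1):
  atom 1: C, bond orders sum to 1 (valence 4) → 3 H
  atom 2: O, bond orders sum to 2 (valence 2) → 0 H
  atom 3: C, bond orders sum to 3 (valence 4) → 1 H
  atom 4: C, bond orders sum to 3 (valence 4) → 1 H
  atom 5: Cl (halogen, monovalent) → 0 H
  atom 6: C, bond orders sum to 2 (valence 4) → 2 H
  atom 7: C, bond orders sum to 2 (valence 4) → 2 H
  atom 8: C, bond orders sum to 2 (valence 4) → 2 H
  atom 9: C, bond orders sum to 2 (valence 4) → 2 H
Total hydrogens: 13.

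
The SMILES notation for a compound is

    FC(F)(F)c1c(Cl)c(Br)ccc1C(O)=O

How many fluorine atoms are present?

3

Scan the SMILES for F atoms (remember two-letter symbols like Cl and Br are single atoms).
Fluorine count: 3.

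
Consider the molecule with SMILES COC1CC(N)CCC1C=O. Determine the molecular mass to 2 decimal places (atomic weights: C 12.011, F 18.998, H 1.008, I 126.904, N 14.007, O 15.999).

First, the molecular formula is C8H15NO2 (counting implicit H from valence).
  C: 8 × 12.011 = 96.088
  H: 15 × 1.008 = 15.120
  N: 1 × 14.007 = 14.007
  O: 2 × 15.999 = 31.998
Sum: 8×12.011 + 15×1.008 + 1×14.007 + 2×15.999 = 157.213 → 157.21 g/mol.

157.21 g/mol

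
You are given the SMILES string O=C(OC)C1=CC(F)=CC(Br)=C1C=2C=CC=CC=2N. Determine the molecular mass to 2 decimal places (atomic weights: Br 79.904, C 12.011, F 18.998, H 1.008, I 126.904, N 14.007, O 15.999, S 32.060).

324.15 g/mol

First, the molecular formula is C14H11BrFNO2 (counting implicit H from valence).
  Br: 1 × 79.904 = 79.904
  C: 14 × 12.011 = 168.154
  F: 1 × 18.998 = 18.998
  H: 11 × 1.008 = 11.088
  N: 1 × 14.007 = 14.007
  O: 2 × 15.999 = 31.998
Sum: 1×79.904 + 14×12.011 + 1×18.998 + 11×1.008 + 1×14.007 + 2×15.999 = 324.149 → 324.15 g/mol.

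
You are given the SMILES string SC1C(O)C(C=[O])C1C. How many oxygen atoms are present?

2

Scan the SMILES for O atoms (remember two-letter symbols like Cl and Br are single atoms).
Oxygen count: 2.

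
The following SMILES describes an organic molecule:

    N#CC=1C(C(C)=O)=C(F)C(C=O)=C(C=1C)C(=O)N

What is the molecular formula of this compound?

C12H9FN2O3

Walk through each heavy atom and fill implicit hydrogens from standard valence (C 4, N 3, O 2, S 2, halogen 1):
  atom 1: N, bond orders sum to 3 (valence 3) → 0 H
  atom 2: C, bond orders sum to 4 (valence 4) → 0 H
  atom 3: C, bond orders sum to 4 (valence 4) → 0 H
  atom 4: C, bond orders sum to 4 (valence 4) → 0 H
  atom 5: C, bond orders sum to 4 (valence 4) → 0 H
  atom 6: C, bond orders sum to 1 (valence 4) → 3 H
  atom 7: O, bond orders sum to 2 (valence 2) → 0 H
  atom 8: C, bond orders sum to 4 (valence 4) → 0 H
  atom 9: F (halogen, monovalent) → 0 H
  atom 10: C, bond orders sum to 4 (valence 4) → 0 H
  atom 11: C, bond orders sum to 3 (valence 4) → 1 H
  atom 12: O, bond orders sum to 2 (valence 2) → 0 H
  atom 13: C, bond orders sum to 4 (valence 4) → 0 H
  atom 14: C, bond orders sum to 4 (valence 4) → 0 H
  atom 15: C, bond orders sum to 1 (valence 4) → 3 H
  atom 16: C, bond orders sum to 4 (valence 4) → 0 H
  atom 17: O, bond orders sum to 2 (valence 2) → 0 H
  atom 18: N, bond orders sum to 1 (valence 3) → 2 H
Totals → C:12, H:9, F:1, N:2, O:3.
In Hill order: C12H9FN2O3.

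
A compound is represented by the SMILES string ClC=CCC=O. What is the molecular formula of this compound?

Walk through each heavy atom and fill implicit hydrogens from standard valence (C 4, N 3, O 2, S 2, halogen 1):
  atom 1: Cl (halogen, monovalent) → 0 H
  atom 2: C, bond orders sum to 3 (valence 4) → 1 H
  atom 3: C, bond orders sum to 3 (valence 4) → 1 H
  atom 4: C, bond orders sum to 2 (valence 4) → 2 H
  atom 5: C, bond orders sum to 3 (valence 4) → 1 H
  atom 6: O, bond orders sum to 2 (valence 2) → 0 H
Totals → C:4, H:5, Cl:1, O:1.
In Hill order: C4H5ClO.

C4H5ClO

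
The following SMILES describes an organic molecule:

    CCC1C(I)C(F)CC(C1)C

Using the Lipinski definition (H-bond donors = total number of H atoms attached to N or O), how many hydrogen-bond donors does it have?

0

Donors: find every N or O and count the H atoms it carries.
  (no N or O atoms present)
Lipinski HBD = 0.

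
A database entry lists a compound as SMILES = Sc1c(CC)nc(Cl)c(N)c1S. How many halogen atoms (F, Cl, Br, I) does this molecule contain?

1

Halogen atoms appear at heavy-atom position 8 (1×Cl).
Other groups present: 1 primary amine, 2 thiol.
Halogen count: 1.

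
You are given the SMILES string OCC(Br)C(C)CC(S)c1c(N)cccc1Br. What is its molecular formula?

Walk through each heavy atom and fill implicit hydrogens from standard valence (C 4, N 3, O 2, S 2, halogen 1); for lowercase aromatic atoms, an aromatic c carries 1 H when it has two neighbours and 0 H with three, and aromatic n carries 0 H:
  atom 1: O, bond orders sum to 1 (valence 2) → 1 H
  atom 2: C, bond orders sum to 2 (valence 4) → 2 H
  atom 3: C, bond orders sum to 3 (valence 4) → 1 H
  atom 4: Br (halogen, monovalent) → 0 H
  atom 5: C, bond orders sum to 3 (valence 4) → 1 H
  atom 6: C, bond orders sum to 1 (valence 4) → 3 H
  atom 7: C, bond orders sum to 2 (valence 4) → 2 H
  atom 8: C, bond orders sum to 3 (valence 4) → 1 H
  atom 9: S, bond orders sum to 1 (valence 2) → 1 H
  atom 10: aromatic c, 3 neighbours → 0 H
  atom 11: aromatic c, 3 neighbours → 0 H
  atom 12: N, bond orders sum to 1 (valence 3) → 2 H
  atom 13: aromatic c, 2 neighbours → 1 H
  atom 14: aromatic c, 2 neighbours → 1 H
  atom 15: aromatic c, 2 neighbours → 1 H
  atom 16: aromatic c, 3 neighbours → 0 H
  atom 17: Br (halogen, monovalent) → 0 H
Totals → C:12, H:17, Br:2, N:1, O:1, S:1.

C12H17Br2NOS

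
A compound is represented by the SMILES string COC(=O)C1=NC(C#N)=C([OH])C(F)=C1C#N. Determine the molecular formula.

Walk through each heavy atom and fill implicit hydrogens from standard valence (C 4, N 3, O 2, S 2, halogen 1):
  atom 1: C, bond orders sum to 1 (valence 4) → 3 H
  atom 2: O, bond orders sum to 2 (valence 2) → 0 H
  atom 3: C, bond orders sum to 4 (valence 4) → 0 H
  atom 4: O, bond orders sum to 2 (valence 2) → 0 H
  atom 5: C, bond orders sum to 4 (valence 4) → 0 H
  atom 6: N, bond orders sum to 3 (valence 3) → 0 H
  atom 7: C, bond orders sum to 4 (valence 4) → 0 H
  atom 8: C, bond orders sum to 4 (valence 4) → 0 H
  atom 9: N, bond orders sum to 3 (valence 3) → 0 H
  atom 10: C, bond orders sum to 4 (valence 4) → 0 H
  atom 11: O with explicit H count 1
  atom 12: C, bond orders sum to 4 (valence 4) → 0 H
  atom 13: F (halogen, monovalent) → 0 H
  atom 14: C, bond orders sum to 4 (valence 4) → 0 H
  atom 15: C, bond orders sum to 4 (valence 4) → 0 H
  atom 16: N, bond orders sum to 3 (valence 3) → 0 H
Totals → C:9, H:4, F:1, N:3, O:3.

C9H4FN3O3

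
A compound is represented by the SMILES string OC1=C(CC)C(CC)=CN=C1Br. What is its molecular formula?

C9H12BrNO

Walk through each heavy atom and fill implicit hydrogens from standard valence (C 4, N 3, O 2, S 2, halogen 1):
  atom 1: O, bond orders sum to 1 (valence 2) → 1 H
  atom 2: C, bond orders sum to 4 (valence 4) → 0 H
  atom 3: C, bond orders sum to 4 (valence 4) → 0 H
  atom 4: C, bond orders sum to 2 (valence 4) → 2 H
  atom 5: C, bond orders sum to 1 (valence 4) → 3 H
  atom 6: C, bond orders sum to 4 (valence 4) → 0 H
  atom 7: C, bond orders sum to 2 (valence 4) → 2 H
  atom 8: C, bond orders sum to 1 (valence 4) → 3 H
  atom 9: C, bond orders sum to 3 (valence 4) → 1 H
  atom 10: N, bond orders sum to 3 (valence 3) → 0 H
  atom 11: C, bond orders sum to 4 (valence 4) → 0 H
  atom 12: Br (halogen, monovalent) → 0 H
Totals → C:9, H:12, Br:1, N:1, O:1.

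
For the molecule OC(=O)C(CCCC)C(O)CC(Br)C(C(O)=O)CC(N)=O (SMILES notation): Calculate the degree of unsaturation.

Molecular formula: C13H22BrNO6.
DoU = (2C + 2 + N − H − X) / 2, where X is the halogen count and O/S are ignored.
    = (2·13 + 2 + 1 − 22 − 1) / 2 = 6 / 2 = 3.

3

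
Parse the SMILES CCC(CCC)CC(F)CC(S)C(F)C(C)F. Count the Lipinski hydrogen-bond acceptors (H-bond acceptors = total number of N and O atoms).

0

N atoms: 0; O atoms: 0.
Lipinski HBA = 0 + 0 = 0.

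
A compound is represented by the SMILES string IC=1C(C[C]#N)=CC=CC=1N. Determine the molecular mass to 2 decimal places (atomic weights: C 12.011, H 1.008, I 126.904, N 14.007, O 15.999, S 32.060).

First, the molecular formula is C8H7IN2 (counting implicit H from valence).
  C: 8 × 12.011 = 96.088
  H: 7 × 1.008 = 7.056
  I: 1 × 126.904 = 126.904
  N: 2 × 14.007 = 28.014
Sum: 8×12.011 + 7×1.008 + 1×126.904 + 2×14.007 = 258.062 → 258.06 g/mol.

258.06 g/mol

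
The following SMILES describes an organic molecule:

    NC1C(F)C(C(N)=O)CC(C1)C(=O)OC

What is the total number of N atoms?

2

Scan the SMILES for N atoms (remember two-letter symbols like Cl and Br are single atoms).
Nitrogen count: 2.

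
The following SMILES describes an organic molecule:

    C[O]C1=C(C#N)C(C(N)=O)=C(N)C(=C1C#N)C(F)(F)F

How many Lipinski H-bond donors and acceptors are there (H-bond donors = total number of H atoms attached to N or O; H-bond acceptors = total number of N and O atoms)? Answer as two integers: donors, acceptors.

4, 6

Donors: find every N or O and count the H atoms it carries.
  atom 2 (O): bond orders sum to 2 → 0 H
  atom 6 (N): bond orders sum to 3 → 0 H
  atom 9 (N): bond orders sum to 1 → 2 H
  atom 10 (O): bond orders sum to 2 → 0 H
  atom 12 (N): bond orders sum to 1 → 2 H
  atom 16 (N): bond orders sum to 3 → 0 H
Lipinski HBD = 4.
Acceptors: N atoms = 4, O atoms = 2 → HBA = 6.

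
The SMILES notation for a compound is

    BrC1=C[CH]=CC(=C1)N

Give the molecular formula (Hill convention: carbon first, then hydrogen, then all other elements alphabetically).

C6H6BrN

Walk through each heavy atom and fill implicit hydrogens from standard valence (C 4, N 3, O 2, S 2, halogen 1):
  atom 1: Br (halogen, monovalent) → 0 H
  atom 2: C, bond orders sum to 4 (valence 4) → 0 H
  atom 3: C, bond orders sum to 3 (valence 4) → 1 H
  atom 4: C with explicit H count 1
  atom 5: C, bond orders sum to 3 (valence 4) → 1 H
  atom 6: C, bond orders sum to 4 (valence 4) → 0 H
  atom 7: C, bond orders sum to 3 (valence 4) → 1 H
  atom 8: N, bond orders sum to 1 (valence 3) → 2 H
Totals → C:6, H:6, Br:1, N:1.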